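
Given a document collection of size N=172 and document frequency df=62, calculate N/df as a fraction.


IDF ratio = N / df
= 172 / 62
= 86/31

86/31


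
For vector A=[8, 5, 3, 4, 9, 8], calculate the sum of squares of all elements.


|A|^2 = sum of squared components
A[0]^2 = 8^2 = 64
A[1]^2 = 5^2 = 25
A[2]^2 = 3^2 = 9
A[3]^2 = 4^2 = 16
A[4]^2 = 9^2 = 81
A[5]^2 = 8^2 = 64
Sum = 64 + 25 + 9 + 16 + 81 + 64 = 259

259


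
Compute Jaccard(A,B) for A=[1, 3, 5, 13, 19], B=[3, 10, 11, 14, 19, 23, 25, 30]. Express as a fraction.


A intersect B = [3, 19]
|A intersect B| = 2
A union B = [1, 3, 5, 10, 11, 13, 14, 19, 23, 25, 30]
|A union B| = 11
Jaccard = 2/11 = 2/11

2/11


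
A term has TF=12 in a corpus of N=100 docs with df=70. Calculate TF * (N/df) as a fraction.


TF * (N/df)
= 12 * (100/70)
= 12 * 10/7
= 120/7

120/7


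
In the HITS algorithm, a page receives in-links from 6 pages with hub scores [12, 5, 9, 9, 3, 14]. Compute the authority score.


Authority = sum of hub scores of in-linkers
In-link 1: hub score = 12
In-link 2: hub score = 5
In-link 3: hub score = 9
In-link 4: hub score = 9
In-link 5: hub score = 3
In-link 6: hub score = 14
Authority = 12 + 5 + 9 + 9 + 3 + 14 = 52

52


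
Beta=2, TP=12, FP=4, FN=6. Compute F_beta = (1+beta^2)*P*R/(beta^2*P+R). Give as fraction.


P = TP/(TP+FP) = 12/16 = 3/4
R = TP/(TP+FN) = 12/18 = 2/3
beta^2 = 2^2 = 4
(1 + beta^2) = 5
Numerator = (1+beta^2)*P*R = 5/2
Denominator = beta^2*P + R = 3 + 2/3 = 11/3
F_beta = 15/22

15/22


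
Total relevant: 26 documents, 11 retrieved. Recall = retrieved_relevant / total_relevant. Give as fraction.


Recall = retrieved_relevant / total_relevant
= 11 / 26
= 11 / (11 + 15)
= 11/26

11/26


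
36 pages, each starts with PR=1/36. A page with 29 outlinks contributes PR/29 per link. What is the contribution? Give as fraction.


Initial PR = 1/36 = 1/36
Outlinks = 29
Contribution per link = PR / outlinks
= 1/36 / 29
= 1/1044

1/1044


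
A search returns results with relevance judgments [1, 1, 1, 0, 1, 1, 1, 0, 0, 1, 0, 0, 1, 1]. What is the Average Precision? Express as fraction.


Computing P@k for each relevant position:
Position 1: relevant, P@1 = 1/1 = 1
Position 2: relevant, P@2 = 2/2 = 1
Position 3: relevant, P@3 = 3/3 = 1
Position 4: not relevant
Position 5: relevant, P@5 = 4/5 = 4/5
Position 6: relevant, P@6 = 5/6 = 5/6
Position 7: relevant, P@7 = 6/7 = 6/7
Position 8: not relevant
Position 9: not relevant
Position 10: relevant, P@10 = 7/10 = 7/10
Position 11: not relevant
Position 12: not relevant
Position 13: relevant, P@13 = 8/13 = 8/13
Position 14: relevant, P@14 = 9/14 = 9/14
Sum of P@k = 1 + 1 + 1 + 4/5 + 5/6 + 6/7 + 7/10 + 8/13 + 9/14 = 581/78
AP = 581/78 / 9 = 581/702

581/702


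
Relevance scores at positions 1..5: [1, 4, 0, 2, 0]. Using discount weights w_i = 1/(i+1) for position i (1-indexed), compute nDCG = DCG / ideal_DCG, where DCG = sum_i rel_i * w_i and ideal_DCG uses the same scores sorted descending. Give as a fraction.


Position discount weights w_i = 1/(i+1) for i=1..5:
Weights = [1/2, 1/3, 1/4, 1/5, 1/6]
Actual relevance: [1, 4, 0, 2, 0]
DCG = 1/2 + 4/3 + 0/4 + 2/5 + 0/6 = 67/30
Ideal relevance (sorted desc): [4, 2, 1, 0, 0]
Ideal DCG = 4/2 + 2/3 + 1/4 + 0/5 + 0/6 = 35/12
nDCG = DCG / ideal_DCG = 67/30 / 35/12 = 134/175

134/175


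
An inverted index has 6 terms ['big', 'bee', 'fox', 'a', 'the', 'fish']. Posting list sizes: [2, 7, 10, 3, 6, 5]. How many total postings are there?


Summing posting list sizes:
'big': 2 postings
'bee': 7 postings
'fox': 10 postings
'a': 3 postings
'the': 6 postings
'fish': 5 postings
Total = 2 + 7 + 10 + 3 + 6 + 5 = 33

33


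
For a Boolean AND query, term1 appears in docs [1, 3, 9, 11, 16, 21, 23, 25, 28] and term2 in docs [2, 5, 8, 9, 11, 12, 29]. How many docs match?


Boolean AND: find intersection of posting lists
term1 docs: [1, 3, 9, 11, 16, 21, 23, 25, 28]
term2 docs: [2, 5, 8, 9, 11, 12, 29]
Intersection: [9, 11]
|intersection| = 2

2


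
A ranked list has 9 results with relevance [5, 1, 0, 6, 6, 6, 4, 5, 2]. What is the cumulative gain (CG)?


Cumulative Gain = sum of relevance scores
Position 1: rel=5, running sum=5
Position 2: rel=1, running sum=6
Position 3: rel=0, running sum=6
Position 4: rel=6, running sum=12
Position 5: rel=6, running sum=18
Position 6: rel=6, running sum=24
Position 7: rel=4, running sum=28
Position 8: rel=5, running sum=33
Position 9: rel=2, running sum=35
CG = 35

35


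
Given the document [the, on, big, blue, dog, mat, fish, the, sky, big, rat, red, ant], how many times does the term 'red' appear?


Document has 13 words
Scanning for 'red':
Found at positions: [11]
Count = 1

1


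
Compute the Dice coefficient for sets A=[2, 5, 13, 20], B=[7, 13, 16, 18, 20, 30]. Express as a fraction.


A intersect B = [13, 20]
|A intersect B| = 2
|A| = 4, |B| = 6
Dice = 2*2 / (4+6)
= 4 / 10 = 2/5

2/5


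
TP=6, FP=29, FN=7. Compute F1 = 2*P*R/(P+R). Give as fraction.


F1 = 2 * P * R / (P + R)
P = TP/(TP+FP) = 6/35 = 6/35
R = TP/(TP+FN) = 6/13 = 6/13
2 * P * R = 2 * 6/35 * 6/13 = 72/455
P + R = 6/35 + 6/13 = 288/455
F1 = 72/455 / 288/455 = 1/4

1/4


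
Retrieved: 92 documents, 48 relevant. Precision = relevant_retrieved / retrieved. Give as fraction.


Precision = relevant_retrieved / total_retrieved
= 48 / 92
= 48 / (48 + 44)
= 12/23

12/23


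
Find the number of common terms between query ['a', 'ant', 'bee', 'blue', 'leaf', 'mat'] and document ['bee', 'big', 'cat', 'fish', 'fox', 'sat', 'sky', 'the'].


Query terms: ['a', 'ant', 'bee', 'blue', 'leaf', 'mat']
Document terms: ['bee', 'big', 'cat', 'fish', 'fox', 'sat', 'sky', 'the']
Common terms: ['bee']
Overlap count = 1

1


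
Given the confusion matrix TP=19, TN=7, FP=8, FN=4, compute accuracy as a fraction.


Accuracy = (TP + TN) / (TP + TN + FP + FN)
TP + TN = 19 + 7 = 26
Total = 19 + 7 + 8 + 4 = 38
Accuracy = 26 / 38 = 13/19

13/19


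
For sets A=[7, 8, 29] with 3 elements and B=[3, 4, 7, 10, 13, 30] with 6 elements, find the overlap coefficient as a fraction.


A intersect B = [7]
|A intersect B| = 1
min(|A|, |B|) = min(3, 6) = 3
Overlap = 1 / 3 = 1/3

1/3


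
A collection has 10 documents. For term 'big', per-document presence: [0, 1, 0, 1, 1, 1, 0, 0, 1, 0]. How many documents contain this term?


Checking each document for 'big':
Doc 1: absent
Doc 2: present
Doc 3: absent
Doc 4: present
Doc 5: present
Doc 6: present
Doc 7: absent
Doc 8: absent
Doc 9: present
Doc 10: absent
df = sum of presences = 0 + 1 + 0 + 1 + 1 + 1 + 0 + 0 + 1 + 0 = 5

5


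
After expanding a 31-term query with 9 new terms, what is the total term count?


Original terms: 31
Expansion terms: 9
Total = 31 + 9 = 40

40


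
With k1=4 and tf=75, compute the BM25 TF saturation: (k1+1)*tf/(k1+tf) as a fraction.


BM25 TF component = (k1+1)*tf / (k1+tf)
k1 = 4, tf = 75
Numerator = (4+1)*75 = 375
Denominator = 4 + 75 = 79
= 375/79 = 375/79

375/79


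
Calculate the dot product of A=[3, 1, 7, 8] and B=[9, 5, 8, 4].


Dot product = sum of element-wise products
A[0]*B[0] = 3*9 = 27
A[1]*B[1] = 1*5 = 5
A[2]*B[2] = 7*8 = 56
A[3]*B[3] = 8*4 = 32
Sum = 27 + 5 + 56 + 32 = 120

120


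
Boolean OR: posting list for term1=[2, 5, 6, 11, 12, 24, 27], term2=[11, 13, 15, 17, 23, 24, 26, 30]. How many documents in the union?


Boolean OR: find union of posting lists
term1 docs: [2, 5, 6, 11, 12, 24, 27]
term2 docs: [11, 13, 15, 17, 23, 24, 26, 30]
Union: [2, 5, 6, 11, 12, 13, 15, 17, 23, 24, 26, 27, 30]
|union| = 13

13


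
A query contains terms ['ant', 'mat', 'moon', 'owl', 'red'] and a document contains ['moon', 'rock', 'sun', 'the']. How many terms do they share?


Query terms: ['ant', 'mat', 'moon', 'owl', 'red']
Document terms: ['moon', 'rock', 'sun', 'the']
Common terms: ['moon']
Overlap count = 1

1


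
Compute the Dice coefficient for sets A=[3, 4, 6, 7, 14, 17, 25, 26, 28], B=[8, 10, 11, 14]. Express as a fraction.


A intersect B = [14]
|A intersect B| = 1
|A| = 9, |B| = 4
Dice = 2*1 / (9+4)
= 2 / 13 = 2/13

2/13


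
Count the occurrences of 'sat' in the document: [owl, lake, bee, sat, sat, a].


Document has 6 words
Scanning for 'sat':
Found at positions: [3, 4]
Count = 2

2


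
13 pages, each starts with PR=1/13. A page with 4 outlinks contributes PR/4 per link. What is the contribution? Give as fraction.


Initial PR = 1/13 = 1/13
Outlinks = 4
Contribution per link = PR / outlinks
= 1/13 / 4
= 1/52

1/52


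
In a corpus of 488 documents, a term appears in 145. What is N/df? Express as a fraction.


IDF ratio = N / df
= 488 / 145
= 488/145

488/145


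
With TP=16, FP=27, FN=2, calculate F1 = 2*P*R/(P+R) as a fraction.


F1 = 2 * P * R / (P + R)
P = TP/(TP+FP) = 16/43 = 16/43
R = TP/(TP+FN) = 16/18 = 8/9
2 * P * R = 2 * 16/43 * 8/9 = 256/387
P + R = 16/43 + 8/9 = 488/387
F1 = 256/387 / 488/387 = 32/61

32/61


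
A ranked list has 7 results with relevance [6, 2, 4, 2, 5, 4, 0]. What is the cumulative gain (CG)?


Cumulative Gain = sum of relevance scores
Position 1: rel=6, running sum=6
Position 2: rel=2, running sum=8
Position 3: rel=4, running sum=12
Position 4: rel=2, running sum=14
Position 5: rel=5, running sum=19
Position 6: rel=4, running sum=23
Position 7: rel=0, running sum=23
CG = 23

23


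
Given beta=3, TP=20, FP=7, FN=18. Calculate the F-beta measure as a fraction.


P = TP/(TP+FP) = 20/27 = 20/27
R = TP/(TP+FN) = 20/38 = 10/19
beta^2 = 3^2 = 9
(1 + beta^2) = 10
Numerator = (1+beta^2)*P*R = 2000/513
Denominator = beta^2*P + R = 20/3 + 10/19 = 410/57
F_beta = 200/369

200/369


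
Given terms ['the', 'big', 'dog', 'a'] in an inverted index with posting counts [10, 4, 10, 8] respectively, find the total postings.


Summing posting list sizes:
'the': 10 postings
'big': 4 postings
'dog': 10 postings
'a': 8 postings
Total = 10 + 4 + 10 + 8 = 32

32


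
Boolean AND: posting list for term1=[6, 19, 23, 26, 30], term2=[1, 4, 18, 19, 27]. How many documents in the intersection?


Boolean AND: find intersection of posting lists
term1 docs: [6, 19, 23, 26, 30]
term2 docs: [1, 4, 18, 19, 27]
Intersection: [19]
|intersection| = 1

1


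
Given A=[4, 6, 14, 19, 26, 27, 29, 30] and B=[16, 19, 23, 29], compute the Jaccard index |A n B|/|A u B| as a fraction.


A intersect B = [19, 29]
|A intersect B| = 2
A union B = [4, 6, 14, 16, 19, 23, 26, 27, 29, 30]
|A union B| = 10
Jaccard = 2/10 = 1/5

1/5


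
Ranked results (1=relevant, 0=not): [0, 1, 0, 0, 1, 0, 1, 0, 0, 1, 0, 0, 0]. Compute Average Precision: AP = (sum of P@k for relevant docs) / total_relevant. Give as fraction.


Computing P@k for each relevant position:
Position 1: not relevant
Position 2: relevant, P@2 = 1/2 = 1/2
Position 3: not relevant
Position 4: not relevant
Position 5: relevant, P@5 = 2/5 = 2/5
Position 6: not relevant
Position 7: relevant, P@7 = 3/7 = 3/7
Position 8: not relevant
Position 9: not relevant
Position 10: relevant, P@10 = 4/10 = 2/5
Position 11: not relevant
Position 12: not relevant
Position 13: not relevant
Sum of P@k = 1/2 + 2/5 + 3/7 + 2/5 = 121/70
AP = 121/70 / 4 = 121/280

121/280


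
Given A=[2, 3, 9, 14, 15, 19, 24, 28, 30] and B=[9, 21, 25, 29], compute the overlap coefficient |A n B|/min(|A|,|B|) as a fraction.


A intersect B = [9]
|A intersect B| = 1
min(|A|, |B|) = min(9, 4) = 4
Overlap = 1 / 4 = 1/4

1/4


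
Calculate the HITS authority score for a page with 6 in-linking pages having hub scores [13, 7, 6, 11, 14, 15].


Authority = sum of hub scores of in-linkers
In-link 1: hub score = 13
In-link 2: hub score = 7
In-link 3: hub score = 6
In-link 4: hub score = 11
In-link 5: hub score = 14
In-link 6: hub score = 15
Authority = 13 + 7 + 6 + 11 + 14 + 15 = 66

66


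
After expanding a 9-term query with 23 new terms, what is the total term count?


Original terms: 9
Expansion terms: 23
Total = 9 + 23 = 32

32


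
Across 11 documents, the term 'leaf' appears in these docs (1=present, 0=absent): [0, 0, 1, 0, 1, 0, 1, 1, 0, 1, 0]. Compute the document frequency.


Checking each document for 'leaf':
Doc 1: absent
Doc 2: absent
Doc 3: present
Doc 4: absent
Doc 5: present
Doc 6: absent
Doc 7: present
Doc 8: present
Doc 9: absent
Doc 10: present
Doc 11: absent
df = sum of presences = 0 + 0 + 1 + 0 + 1 + 0 + 1 + 1 + 0 + 1 + 0 = 5

5


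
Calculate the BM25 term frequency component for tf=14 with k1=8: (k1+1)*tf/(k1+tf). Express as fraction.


BM25 TF component = (k1+1)*tf / (k1+tf)
k1 = 8, tf = 14
Numerator = (8+1)*14 = 126
Denominator = 8 + 14 = 22
= 126/22 = 63/11

63/11


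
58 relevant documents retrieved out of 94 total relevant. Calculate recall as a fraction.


Recall = retrieved_relevant / total_relevant
= 58 / 94
= 58 / (58 + 36)
= 29/47

29/47


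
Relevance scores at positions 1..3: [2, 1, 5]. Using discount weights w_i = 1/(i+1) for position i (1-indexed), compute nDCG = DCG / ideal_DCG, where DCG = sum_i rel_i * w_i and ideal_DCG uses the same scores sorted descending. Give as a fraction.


Position discount weights w_i = 1/(i+1) for i=1..3:
Weights = [1/2, 1/3, 1/4]
Actual relevance: [2, 1, 5]
DCG = 2/2 + 1/3 + 5/4 = 31/12
Ideal relevance (sorted desc): [5, 2, 1]
Ideal DCG = 5/2 + 2/3 + 1/4 = 41/12
nDCG = DCG / ideal_DCG = 31/12 / 41/12 = 31/41

31/41


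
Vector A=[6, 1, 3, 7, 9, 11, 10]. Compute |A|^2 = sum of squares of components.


|A|^2 = sum of squared components
A[0]^2 = 6^2 = 36
A[1]^2 = 1^2 = 1
A[2]^2 = 3^2 = 9
A[3]^2 = 7^2 = 49
A[4]^2 = 9^2 = 81
A[5]^2 = 11^2 = 121
A[6]^2 = 10^2 = 100
Sum = 36 + 1 + 9 + 49 + 81 + 121 + 100 = 397

397


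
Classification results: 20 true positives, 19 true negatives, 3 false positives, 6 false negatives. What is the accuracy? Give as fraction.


Accuracy = (TP + TN) / (TP + TN + FP + FN)
TP + TN = 20 + 19 = 39
Total = 20 + 19 + 3 + 6 = 48
Accuracy = 39 / 48 = 13/16

13/16


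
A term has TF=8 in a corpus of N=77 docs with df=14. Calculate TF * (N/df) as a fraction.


TF * (N/df)
= 8 * (77/14)
= 8 * 11/2
= 44

44


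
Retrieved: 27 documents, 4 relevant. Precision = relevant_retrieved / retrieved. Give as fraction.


Precision = relevant_retrieved / total_retrieved
= 4 / 27
= 4 / (4 + 23)
= 4/27

4/27


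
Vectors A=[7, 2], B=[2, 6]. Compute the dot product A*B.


Dot product = sum of element-wise products
A[0]*B[0] = 7*2 = 14
A[1]*B[1] = 2*6 = 12
Sum = 14 + 12 = 26

26


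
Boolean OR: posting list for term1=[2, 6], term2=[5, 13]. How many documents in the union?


Boolean OR: find union of posting lists
term1 docs: [2, 6]
term2 docs: [5, 13]
Union: [2, 5, 6, 13]
|union| = 4

4


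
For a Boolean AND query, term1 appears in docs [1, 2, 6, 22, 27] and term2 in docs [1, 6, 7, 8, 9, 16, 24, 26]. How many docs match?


Boolean AND: find intersection of posting lists
term1 docs: [1, 2, 6, 22, 27]
term2 docs: [1, 6, 7, 8, 9, 16, 24, 26]
Intersection: [1, 6]
|intersection| = 2

2


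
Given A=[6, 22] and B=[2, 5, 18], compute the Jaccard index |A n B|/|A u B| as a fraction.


A intersect B = []
|A intersect B| = 0
A union B = [2, 5, 6, 18, 22]
|A union B| = 5
Jaccard = 0/5 = 0

0


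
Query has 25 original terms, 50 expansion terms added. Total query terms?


Original terms: 25
Expansion terms: 50
Total = 25 + 50 = 75

75


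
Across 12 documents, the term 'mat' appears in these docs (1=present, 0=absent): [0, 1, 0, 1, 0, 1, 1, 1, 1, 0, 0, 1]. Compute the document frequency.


Checking each document for 'mat':
Doc 1: absent
Doc 2: present
Doc 3: absent
Doc 4: present
Doc 5: absent
Doc 6: present
Doc 7: present
Doc 8: present
Doc 9: present
Doc 10: absent
Doc 11: absent
Doc 12: present
df = sum of presences = 0 + 1 + 0 + 1 + 0 + 1 + 1 + 1 + 1 + 0 + 0 + 1 = 7

7


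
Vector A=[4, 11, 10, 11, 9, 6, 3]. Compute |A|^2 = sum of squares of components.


|A|^2 = sum of squared components
A[0]^2 = 4^2 = 16
A[1]^2 = 11^2 = 121
A[2]^2 = 10^2 = 100
A[3]^2 = 11^2 = 121
A[4]^2 = 9^2 = 81
A[5]^2 = 6^2 = 36
A[6]^2 = 3^2 = 9
Sum = 16 + 121 + 100 + 121 + 81 + 36 + 9 = 484

484


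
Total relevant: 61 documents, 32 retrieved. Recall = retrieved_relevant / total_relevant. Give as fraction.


Recall = retrieved_relevant / total_relevant
= 32 / 61
= 32 / (32 + 29)
= 32/61

32/61


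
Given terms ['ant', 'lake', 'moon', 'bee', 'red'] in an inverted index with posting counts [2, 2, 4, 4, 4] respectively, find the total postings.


Summing posting list sizes:
'ant': 2 postings
'lake': 2 postings
'moon': 4 postings
'bee': 4 postings
'red': 4 postings
Total = 2 + 2 + 4 + 4 + 4 = 16

16


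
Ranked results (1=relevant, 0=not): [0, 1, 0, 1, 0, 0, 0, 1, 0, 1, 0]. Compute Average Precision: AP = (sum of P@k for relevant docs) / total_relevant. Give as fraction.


Computing P@k for each relevant position:
Position 1: not relevant
Position 2: relevant, P@2 = 1/2 = 1/2
Position 3: not relevant
Position 4: relevant, P@4 = 2/4 = 1/2
Position 5: not relevant
Position 6: not relevant
Position 7: not relevant
Position 8: relevant, P@8 = 3/8 = 3/8
Position 9: not relevant
Position 10: relevant, P@10 = 4/10 = 2/5
Position 11: not relevant
Sum of P@k = 1/2 + 1/2 + 3/8 + 2/5 = 71/40
AP = 71/40 / 4 = 71/160

71/160


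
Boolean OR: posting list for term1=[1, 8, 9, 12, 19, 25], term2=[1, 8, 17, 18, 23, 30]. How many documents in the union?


Boolean OR: find union of posting lists
term1 docs: [1, 8, 9, 12, 19, 25]
term2 docs: [1, 8, 17, 18, 23, 30]
Union: [1, 8, 9, 12, 17, 18, 19, 23, 25, 30]
|union| = 10

10


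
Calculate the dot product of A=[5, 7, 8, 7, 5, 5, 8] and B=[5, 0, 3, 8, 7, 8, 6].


Dot product = sum of element-wise products
A[0]*B[0] = 5*5 = 25
A[1]*B[1] = 7*0 = 0
A[2]*B[2] = 8*3 = 24
A[3]*B[3] = 7*8 = 56
A[4]*B[4] = 5*7 = 35
A[5]*B[5] = 5*8 = 40
A[6]*B[6] = 8*6 = 48
Sum = 25 + 0 + 24 + 56 + 35 + 40 + 48 = 228

228


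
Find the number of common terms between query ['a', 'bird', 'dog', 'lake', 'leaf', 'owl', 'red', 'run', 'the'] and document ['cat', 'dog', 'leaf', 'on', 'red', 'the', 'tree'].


Query terms: ['a', 'bird', 'dog', 'lake', 'leaf', 'owl', 'red', 'run', 'the']
Document terms: ['cat', 'dog', 'leaf', 'on', 'red', 'the', 'tree']
Common terms: ['dog', 'leaf', 'red', 'the']
Overlap count = 4

4


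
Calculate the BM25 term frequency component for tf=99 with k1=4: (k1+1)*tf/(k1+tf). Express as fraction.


BM25 TF component = (k1+1)*tf / (k1+tf)
k1 = 4, tf = 99
Numerator = (4+1)*99 = 495
Denominator = 4 + 99 = 103
= 495/103 = 495/103

495/103


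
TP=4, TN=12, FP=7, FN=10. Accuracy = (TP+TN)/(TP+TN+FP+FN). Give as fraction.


Accuracy = (TP + TN) / (TP + TN + FP + FN)
TP + TN = 4 + 12 = 16
Total = 4 + 12 + 7 + 10 = 33
Accuracy = 16 / 33 = 16/33

16/33


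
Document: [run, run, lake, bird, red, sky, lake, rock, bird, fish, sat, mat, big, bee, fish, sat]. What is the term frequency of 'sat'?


Document has 16 words
Scanning for 'sat':
Found at positions: [10, 15]
Count = 2

2


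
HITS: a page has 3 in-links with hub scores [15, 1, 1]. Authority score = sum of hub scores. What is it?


Authority = sum of hub scores of in-linkers
In-link 1: hub score = 15
In-link 2: hub score = 1
In-link 3: hub score = 1
Authority = 15 + 1 + 1 = 17

17


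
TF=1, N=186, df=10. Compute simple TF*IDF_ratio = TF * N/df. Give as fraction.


TF * (N/df)
= 1 * (186/10)
= 1 * 93/5
= 93/5

93/5


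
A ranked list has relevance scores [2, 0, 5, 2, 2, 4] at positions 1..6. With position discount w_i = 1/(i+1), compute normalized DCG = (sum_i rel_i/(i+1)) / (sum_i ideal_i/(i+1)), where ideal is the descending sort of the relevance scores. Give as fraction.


Position discount weights w_i = 1/(i+1) for i=1..6:
Weights = [1/2, 1/3, 1/4, 1/5, 1/6, 1/7]
Actual relevance: [2, 0, 5, 2, 2, 4]
DCG = 2/2 + 0/3 + 5/4 + 2/5 + 2/6 + 4/7 = 1493/420
Ideal relevance (sorted desc): [5, 4, 2, 2, 2, 0]
Ideal DCG = 5/2 + 4/3 + 2/4 + 2/5 + 2/6 + 0/7 = 76/15
nDCG = DCG / ideal_DCG = 1493/420 / 76/15 = 1493/2128

1493/2128


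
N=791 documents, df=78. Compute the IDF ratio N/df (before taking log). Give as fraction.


IDF ratio = N / df
= 791 / 78
= 791/78

791/78


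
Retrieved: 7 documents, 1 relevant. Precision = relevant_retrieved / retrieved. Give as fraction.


Precision = relevant_retrieved / total_retrieved
= 1 / 7
= 1 / (1 + 6)
= 1/7

1/7


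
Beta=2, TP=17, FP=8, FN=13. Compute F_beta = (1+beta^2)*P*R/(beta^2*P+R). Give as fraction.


P = TP/(TP+FP) = 17/25 = 17/25
R = TP/(TP+FN) = 17/30 = 17/30
beta^2 = 2^2 = 4
(1 + beta^2) = 5
Numerator = (1+beta^2)*P*R = 289/150
Denominator = beta^2*P + R = 68/25 + 17/30 = 493/150
F_beta = 17/29

17/29


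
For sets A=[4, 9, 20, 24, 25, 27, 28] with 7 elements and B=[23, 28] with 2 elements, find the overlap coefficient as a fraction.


A intersect B = [28]
|A intersect B| = 1
min(|A|, |B|) = min(7, 2) = 2
Overlap = 1 / 2 = 1/2

1/2


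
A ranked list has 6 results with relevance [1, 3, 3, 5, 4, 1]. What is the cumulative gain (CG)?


Cumulative Gain = sum of relevance scores
Position 1: rel=1, running sum=1
Position 2: rel=3, running sum=4
Position 3: rel=3, running sum=7
Position 4: rel=5, running sum=12
Position 5: rel=4, running sum=16
Position 6: rel=1, running sum=17
CG = 17

17


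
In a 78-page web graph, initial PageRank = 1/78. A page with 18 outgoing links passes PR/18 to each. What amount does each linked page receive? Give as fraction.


Initial PR = 1/78 = 1/78
Outlinks = 18
Contribution per link = PR / outlinks
= 1/78 / 18
= 1/1404

1/1404


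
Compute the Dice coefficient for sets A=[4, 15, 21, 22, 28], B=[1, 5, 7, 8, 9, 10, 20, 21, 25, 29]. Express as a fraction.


A intersect B = [21]
|A intersect B| = 1
|A| = 5, |B| = 10
Dice = 2*1 / (5+10)
= 2 / 15 = 2/15

2/15


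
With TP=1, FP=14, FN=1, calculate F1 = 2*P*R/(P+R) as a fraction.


F1 = 2 * P * R / (P + R)
P = TP/(TP+FP) = 1/15 = 1/15
R = TP/(TP+FN) = 1/2 = 1/2
2 * P * R = 2 * 1/15 * 1/2 = 1/15
P + R = 1/15 + 1/2 = 17/30
F1 = 1/15 / 17/30 = 2/17

2/17


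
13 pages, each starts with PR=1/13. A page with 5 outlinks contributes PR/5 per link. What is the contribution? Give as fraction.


Initial PR = 1/13 = 1/13
Outlinks = 5
Contribution per link = PR / outlinks
= 1/13 / 5
= 1/65

1/65


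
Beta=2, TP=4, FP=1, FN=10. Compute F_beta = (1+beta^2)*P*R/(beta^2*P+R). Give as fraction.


P = TP/(TP+FP) = 4/5 = 4/5
R = TP/(TP+FN) = 4/14 = 2/7
beta^2 = 2^2 = 4
(1 + beta^2) = 5
Numerator = (1+beta^2)*P*R = 8/7
Denominator = beta^2*P + R = 16/5 + 2/7 = 122/35
F_beta = 20/61

20/61


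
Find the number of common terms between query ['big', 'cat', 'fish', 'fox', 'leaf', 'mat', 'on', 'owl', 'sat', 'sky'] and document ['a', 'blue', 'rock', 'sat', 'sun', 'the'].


Query terms: ['big', 'cat', 'fish', 'fox', 'leaf', 'mat', 'on', 'owl', 'sat', 'sky']
Document terms: ['a', 'blue', 'rock', 'sat', 'sun', 'the']
Common terms: ['sat']
Overlap count = 1

1


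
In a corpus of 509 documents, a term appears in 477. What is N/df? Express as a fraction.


IDF ratio = N / df
= 509 / 477
= 509/477

509/477


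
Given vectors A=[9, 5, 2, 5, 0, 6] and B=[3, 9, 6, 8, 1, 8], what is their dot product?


Dot product = sum of element-wise products
A[0]*B[0] = 9*3 = 27
A[1]*B[1] = 5*9 = 45
A[2]*B[2] = 2*6 = 12
A[3]*B[3] = 5*8 = 40
A[4]*B[4] = 0*1 = 0
A[5]*B[5] = 6*8 = 48
Sum = 27 + 45 + 12 + 40 + 0 + 48 = 172

172


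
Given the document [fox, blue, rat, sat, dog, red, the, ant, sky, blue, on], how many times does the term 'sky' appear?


Document has 11 words
Scanning for 'sky':
Found at positions: [8]
Count = 1

1


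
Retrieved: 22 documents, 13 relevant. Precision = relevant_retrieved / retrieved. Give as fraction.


Precision = relevant_retrieved / total_retrieved
= 13 / 22
= 13 / (13 + 9)
= 13/22

13/22


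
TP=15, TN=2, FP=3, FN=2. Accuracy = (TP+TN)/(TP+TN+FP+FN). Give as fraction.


Accuracy = (TP + TN) / (TP + TN + FP + FN)
TP + TN = 15 + 2 = 17
Total = 15 + 2 + 3 + 2 = 22
Accuracy = 17 / 22 = 17/22

17/22


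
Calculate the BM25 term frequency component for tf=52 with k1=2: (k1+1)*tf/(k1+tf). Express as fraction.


BM25 TF component = (k1+1)*tf / (k1+tf)
k1 = 2, tf = 52
Numerator = (2+1)*52 = 156
Denominator = 2 + 52 = 54
= 156/54 = 26/9

26/9


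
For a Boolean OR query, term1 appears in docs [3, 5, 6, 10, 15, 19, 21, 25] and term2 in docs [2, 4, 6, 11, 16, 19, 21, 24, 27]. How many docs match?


Boolean OR: find union of posting lists
term1 docs: [3, 5, 6, 10, 15, 19, 21, 25]
term2 docs: [2, 4, 6, 11, 16, 19, 21, 24, 27]
Union: [2, 3, 4, 5, 6, 10, 11, 15, 16, 19, 21, 24, 25, 27]
|union| = 14

14


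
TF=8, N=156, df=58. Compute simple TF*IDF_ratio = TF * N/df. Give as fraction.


TF * (N/df)
= 8 * (156/58)
= 8 * 78/29
= 624/29

624/29


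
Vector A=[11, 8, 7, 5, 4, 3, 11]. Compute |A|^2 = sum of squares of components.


|A|^2 = sum of squared components
A[0]^2 = 11^2 = 121
A[1]^2 = 8^2 = 64
A[2]^2 = 7^2 = 49
A[3]^2 = 5^2 = 25
A[4]^2 = 4^2 = 16
A[5]^2 = 3^2 = 9
A[6]^2 = 11^2 = 121
Sum = 121 + 64 + 49 + 25 + 16 + 9 + 121 = 405

405


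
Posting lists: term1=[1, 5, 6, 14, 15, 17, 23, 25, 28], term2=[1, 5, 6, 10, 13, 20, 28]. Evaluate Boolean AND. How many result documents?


Boolean AND: find intersection of posting lists
term1 docs: [1, 5, 6, 14, 15, 17, 23, 25, 28]
term2 docs: [1, 5, 6, 10, 13, 20, 28]
Intersection: [1, 5, 6, 28]
|intersection| = 4

4


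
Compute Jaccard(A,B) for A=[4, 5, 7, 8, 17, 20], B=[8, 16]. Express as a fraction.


A intersect B = [8]
|A intersect B| = 1
A union B = [4, 5, 7, 8, 16, 17, 20]
|A union B| = 7
Jaccard = 1/7 = 1/7

1/7


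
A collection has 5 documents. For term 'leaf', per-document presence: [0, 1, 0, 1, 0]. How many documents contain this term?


Checking each document for 'leaf':
Doc 1: absent
Doc 2: present
Doc 3: absent
Doc 4: present
Doc 5: absent
df = sum of presences = 0 + 1 + 0 + 1 + 0 = 2

2


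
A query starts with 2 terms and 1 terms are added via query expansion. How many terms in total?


Original terms: 2
Expansion terms: 1
Total = 2 + 1 = 3

3


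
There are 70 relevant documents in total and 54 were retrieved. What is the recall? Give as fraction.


Recall = retrieved_relevant / total_relevant
= 54 / 70
= 54 / (54 + 16)
= 27/35

27/35


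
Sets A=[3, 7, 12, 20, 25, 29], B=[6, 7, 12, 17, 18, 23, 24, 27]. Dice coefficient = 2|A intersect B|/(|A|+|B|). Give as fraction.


A intersect B = [7, 12]
|A intersect B| = 2
|A| = 6, |B| = 8
Dice = 2*2 / (6+8)
= 4 / 14 = 2/7

2/7


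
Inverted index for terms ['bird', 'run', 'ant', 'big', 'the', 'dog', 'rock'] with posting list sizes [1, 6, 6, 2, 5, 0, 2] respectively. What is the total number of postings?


Summing posting list sizes:
'bird': 1 postings
'run': 6 postings
'ant': 6 postings
'big': 2 postings
'the': 5 postings
'dog': 0 postings
'rock': 2 postings
Total = 1 + 6 + 6 + 2 + 5 + 0 + 2 = 22

22


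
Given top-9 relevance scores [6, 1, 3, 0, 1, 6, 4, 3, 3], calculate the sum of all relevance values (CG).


Cumulative Gain = sum of relevance scores
Position 1: rel=6, running sum=6
Position 2: rel=1, running sum=7
Position 3: rel=3, running sum=10
Position 4: rel=0, running sum=10
Position 5: rel=1, running sum=11
Position 6: rel=6, running sum=17
Position 7: rel=4, running sum=21
Position 8: rel=3, running sum=24
Position 9: rel=3, running sum=27
CG = 27

27


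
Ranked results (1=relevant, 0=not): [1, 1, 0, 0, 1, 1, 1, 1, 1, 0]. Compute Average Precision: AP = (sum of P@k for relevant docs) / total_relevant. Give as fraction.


Computing P@k for each relevant position:
Position 1: relevant, P@1 = 1/1 = 1
Position 2: relevant, P@2 = 2/2 = 1
Position 3: not relevant
Position 4: not relevant
Position 5: relevant, P@5 = 3/5 = 3/5
Position 6: relevant, P@6 = 4/6 = 2/3
Position 7: relevant, P@7 = 5/7 = 5/7
Position 8: relevant, P@8 = 6/8 = 3/4
Position 9: relevant, P@9 = 7/9 = 7/9
Position 10: not relevant
Sum of P@k = 1 + 1 + 3/5 + 2/3 + 5/7 + 3/4 + 7/9 = 6941/1260
AP = 6941/1260 / 7 = 6941/8820

6941/8820


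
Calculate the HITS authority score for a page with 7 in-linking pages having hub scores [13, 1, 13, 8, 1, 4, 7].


Authority = sum of hub scores of in-linkers
In-link 1: hub score = 13
In-link 2: hub score = 1
In-link 3: hub score = 13
In-link 4: hub score = 8
In-link 5: hub score = 1
In-link 6: hub score = 4
In-link 7: hub score = 7
Authority = 13 + 1 + 13 + 8 + 1 + 4 + 7 = 47

47


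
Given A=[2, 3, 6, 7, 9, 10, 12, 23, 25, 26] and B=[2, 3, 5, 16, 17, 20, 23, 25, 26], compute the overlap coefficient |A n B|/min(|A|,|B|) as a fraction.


A intersect B = [2, 3, 23, 25, 26]
|A intersect B| = 5
min(|A|, |B|) = min(10, 9) = 9
Overlap = 5 / 9 = 5/9

5/9


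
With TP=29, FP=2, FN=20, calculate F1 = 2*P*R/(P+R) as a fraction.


F1 = 2 * P * R / (P + R)
P = TP/(TP+FP) = 29/31 = 29/31
R = TP/(TP+FN) = 29/49 = 29/49
2 * P * R = 2 * 29/31 * 29/49 = 1682/1519
P + R = 29/31 + 29/49 = 2320/1519
F1 = 1682/1519 / 2320/1519 = 29/40

29/40


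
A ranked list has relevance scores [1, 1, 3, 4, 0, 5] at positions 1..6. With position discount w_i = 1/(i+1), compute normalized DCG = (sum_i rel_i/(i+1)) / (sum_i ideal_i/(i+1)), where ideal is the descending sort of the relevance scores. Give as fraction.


Position discount weights w_i = 1/(i+1) for i=1..6:
Weights = [1/2, 1/3, 1/4, 1/5, 1/6, 1/7]
Actual relevance: [1, 1, 3, 4, 0, 5]
DCG = 1/2 + 1/3 + 3/4 + 4/5 + 0/6 + 5/7 = 1301/420
Ideal relevance (sorted desc): [5, 4, 3, 1, 1, 0]
Ideal DCG = 5/2 + 4/3 + 3/4 + 1/5 + 1/6 + 0/7 = 99/20
nDCG = DCG / ideal_DCG = 1301/420 / 99/20 = 1301/2079

1301/2079


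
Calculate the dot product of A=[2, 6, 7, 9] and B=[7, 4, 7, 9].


Dot product = sum of element-wise products
A[0]*B[0] = 2*7 = 14
A[1]*B[1] = 6*4 = 24
A[2]*B[2] = 7*7 = 49
A[3]*B[3] = 9*9 = 81
Sum = 14 + 24 + 49 + 81 = 168

168


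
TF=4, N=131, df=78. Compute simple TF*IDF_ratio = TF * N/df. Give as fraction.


TF * (N/df)
= 4 * (131/78)
= 4 * 131/78
= 262/39

262/39


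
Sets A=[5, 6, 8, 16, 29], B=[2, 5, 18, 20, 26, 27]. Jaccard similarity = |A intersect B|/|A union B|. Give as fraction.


A intersect B = [5]
|A intersect B| = 1
A union B = [2, 5, 6, 8, 16, 18, 20, 26, 27, 29]
|A union B| = 10
Jaccard = 1/10 = 1/10

1/10


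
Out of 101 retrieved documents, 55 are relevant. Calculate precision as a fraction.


Precision = relevant_retrieved / total_retrieved
= 55 / 101
= 55 / (55 + 46)
= 55/101

55/101


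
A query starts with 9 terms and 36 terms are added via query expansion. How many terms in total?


Original terms: 9
Expansion terms: 36
Total = 9 + 36 = 45

45


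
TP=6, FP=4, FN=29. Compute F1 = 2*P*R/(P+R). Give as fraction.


F1 = 2 * P * R / (P + R)
P = TP/(TP+FP) = 6/10 = 3/5
R = TP/(TP+FN) = 6/35 = 6/35
2 * P * R = 2 * 3/5 * 6/35 = 36/175
P + R = 3/5 + 6/35 = 27/35
F1 = 36/175 / 27/35 = 4/15

4/15


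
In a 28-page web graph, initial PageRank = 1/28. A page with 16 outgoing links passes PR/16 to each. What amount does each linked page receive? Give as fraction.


Initial PR = 1/28 = 1/28
Outlinks = 16
Contribution per link = PR / outlinks
= 1/28 / 16
= 1/448

1/448


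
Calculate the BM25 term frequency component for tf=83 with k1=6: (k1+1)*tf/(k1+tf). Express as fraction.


BM25 TF component = (k1+1)*tf / (k1+tf)
k1 = 6, tf = 83
Numerator = (6+1)*83 = 581
Denominator = 6 + 83 = 89
= 581/89 = 581/89

581/89


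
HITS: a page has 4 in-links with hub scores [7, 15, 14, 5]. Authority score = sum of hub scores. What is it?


Authority = sum of hub scores of in-linkers
In-link 1: hub score = 7
In-link 2: hub score = 15
In-link 3: hub score = 14
In-link 4: hub score = 5
Authority = 7 + 15 + 14 + 5 = 41

41


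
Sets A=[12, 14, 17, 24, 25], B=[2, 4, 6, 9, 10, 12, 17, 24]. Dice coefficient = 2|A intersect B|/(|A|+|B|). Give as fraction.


A intersect B = [12, 17, 24]
|A intersect B| = 3
|A| = 5, |B| = 8
Dice = 2*3 / (5+8)
= 6 / 13 = 6/13

6/13


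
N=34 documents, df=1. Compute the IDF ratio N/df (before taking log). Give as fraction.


IDF ratio = N / df
= 34 / 1
= 34

34


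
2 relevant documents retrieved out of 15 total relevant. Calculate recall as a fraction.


Recall = retrieved_relevant / total_relevant
= 2 / 15
= 2 / (2 + 13)
= 2/15

2/15


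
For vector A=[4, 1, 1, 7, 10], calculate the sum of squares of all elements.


|A|^2 = sum of squared components
A[0]^2 = 4^2 = 16
A[1]^2 = 1^2 = 1
A[2]^2 = 1^2 = 1
A[3]^2 = 7^2 = 49
A[4]^2 = 10^2 = 100
Sum = 16 + 1 + 1 + 49 + 100 = 167

167


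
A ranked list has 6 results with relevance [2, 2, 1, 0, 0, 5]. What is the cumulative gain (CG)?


Cumulative Gain = sum of relevance scores
Position 1: rel=2, running sum=2
Position 2: rel=2, running sum=4
Position 3: rel=1, running sum=5
Position 4: rel=0, running sum=5
Position 5: rel=0, running sum=5
Position 6: rel=5, running sum=10
CG = 10

10


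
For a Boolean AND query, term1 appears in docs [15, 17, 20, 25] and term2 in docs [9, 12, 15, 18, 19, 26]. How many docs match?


Boolean AND: find intersection of posting lists
term1 docs: [15, 17, 20, 25]
term2 docs: [9, 12, 15, 18, 19, 26]
Intersection: [15]
|intersection| = 1

1


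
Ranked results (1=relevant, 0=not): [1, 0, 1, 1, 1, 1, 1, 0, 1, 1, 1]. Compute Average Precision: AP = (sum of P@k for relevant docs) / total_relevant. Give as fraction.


Computing P@k for each relevant position:
Position 1: relevant, P@1 = 1/1 = 1
Position 2: not relevant
Position 3: relevant, P@3 = 2/3 = 2/3
Position 4: relevant, P@4 = 3/4 = 3/4
Position 5: relevant, P@5 = 4/5 = 4/5
Position 6: relevant, P@6 = 5/6 = 5/6
Position 7: relevant, P@7 = 6/7 = 6/7
Position 8: not relevant
Position 9: relevant, P@9 = 7/9 = 7/9
Position 10: relevant, P@10 = 8/10 = 4/5
Position 11: relevant, P@11 = 9/11 = 9/11
Sum of P@k = 1 + 2/3 + 3/4 + 4/5 + 5/6 + 6/7 + 7/9 + 4/5 + 9/11 = 101221/13860
AP = 101221/13860 / 9 = 101221/124740

101221/124740


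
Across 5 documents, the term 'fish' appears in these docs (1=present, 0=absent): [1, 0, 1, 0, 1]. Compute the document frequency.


Checking each document for 'fish':
Doc 1: present
Doc 2: absent
Doc 3: present
Doc 4: absent
Doc 5: present
df = sum of presences = 1 + 0 + 1 + 0 + 1 = 3

3


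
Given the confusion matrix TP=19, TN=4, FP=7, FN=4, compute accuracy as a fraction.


Accuracy = (TP + TN) / (TP + TN + FP + FN)
TP + TN = 19 + 4 = 23
Total = 19 + 4 + 7 + 4 = 34
Accuracy = 23 / 34 = 23/34

23/34


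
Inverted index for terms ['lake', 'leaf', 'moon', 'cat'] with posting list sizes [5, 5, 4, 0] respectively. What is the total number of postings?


Summing posting list sizes:
'lake': 5 postings
'leaf': 5 postings
'moon': 4 postings
'cat': 0 postings
Total = 5 + 5 + 4 + 0 = 14

14


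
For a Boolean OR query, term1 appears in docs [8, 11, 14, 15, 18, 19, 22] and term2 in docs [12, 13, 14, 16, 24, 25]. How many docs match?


Boolean OR: find union of posting lists
term1 docs: [8, 11, 14, 15, 18, 19, 22]
term2 docs: [12, 13, 14, 16, 24, 25]
Union: [8, 11, 12, 13, 14, 15, 16, 18, 19, 22, 24, 25]
|union| = 12

12


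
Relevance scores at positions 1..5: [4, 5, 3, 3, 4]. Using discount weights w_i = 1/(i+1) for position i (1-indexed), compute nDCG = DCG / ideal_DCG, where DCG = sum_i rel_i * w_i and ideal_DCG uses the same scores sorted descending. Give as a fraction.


Position discount weights w_i = 1/(i+1) for i=1..5:
Weights = [1/2, 1/3, 1/4, 1/5, 1/6]
Actual relevance: [4, 5, 3, 3, 4]
DCG = 4/2 + 5/3 + 3/4 + 3/5 + 4/6 = 341/60
Ideal relevance (sorted desc): [5, 4, 4, 3, 3]
Ideal DCG = 5/2 + 4/3 + 4/4 + 3/5 + 3/6 = 89/15
nDCG = DCG / ideal_DCG = 341/60 / 89/15 = 341/356

341/356


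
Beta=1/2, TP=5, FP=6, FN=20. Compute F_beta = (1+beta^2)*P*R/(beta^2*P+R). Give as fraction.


P = TP/(TP+FP) = 5/11 = 5/11
R = TP/(TP+FN) = 5/25 = 1/5
beta^2 = 1/2^2 = 1/4
(1 + beta^2) = 5/4
Numerator = (1+beta^2)*P*R = 5/44
Denominator = beta^2*P + R = 5/44 + 1/5 = 69/220
F_beta = 25/69

25/69


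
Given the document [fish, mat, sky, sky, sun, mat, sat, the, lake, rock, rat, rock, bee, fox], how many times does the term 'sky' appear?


Document has 14 words
Scanning for 'sky':
Found at positions: [2, 3]
Count = 2

2


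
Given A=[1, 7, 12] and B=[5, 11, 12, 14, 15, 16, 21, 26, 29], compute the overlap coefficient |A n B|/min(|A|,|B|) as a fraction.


A intersect B = [12]
|A intersect B| = 1
min(|A|, |B|) = min(3, 9) = 3
Overlap = 1 / 3 = 1/3

1/3


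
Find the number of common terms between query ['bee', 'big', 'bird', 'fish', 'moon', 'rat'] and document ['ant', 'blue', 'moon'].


Query terms: ['bee', 'big', 'bird', 'fish', 'moon', 'rat']
Document terms: ['ant', 'blue', 'moon']
Common terms: ['moon']
Overlap count = 1

1


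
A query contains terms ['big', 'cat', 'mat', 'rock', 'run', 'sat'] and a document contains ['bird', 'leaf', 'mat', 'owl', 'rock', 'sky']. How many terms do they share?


Query terms: ['big', 'cat', 'mat', 'rock', 'run', 'sat']
Document terms: ['bird', 'leaf', 'mat', 'owl', 'rock', 'sky']
Common terms: ['mat', 'rock']
Overlap count = 2

2


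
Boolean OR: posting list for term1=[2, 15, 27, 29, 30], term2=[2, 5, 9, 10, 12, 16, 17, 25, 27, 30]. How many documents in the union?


Boolean OR: find union of posting lists
term1 docs: [2, 15, 27, 29, 30]
term2 docs: [2, 5, 9, 10, 12, 16, 17, 25, 27, 30]
Union: [2, 5, 9, 10, 12, 15, 16, 17, 25, 27, 29, 30]
|union| = 12

12


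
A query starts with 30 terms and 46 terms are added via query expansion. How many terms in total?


Original terms: 30
Expansion terms: 46
Total = 30 + 46 = 76

76


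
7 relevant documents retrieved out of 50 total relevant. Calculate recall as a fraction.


Recall = retrieved_relevant / total_relevant
= 7 / 50
= 7 / (7 + 43)
= 7/50

7/50


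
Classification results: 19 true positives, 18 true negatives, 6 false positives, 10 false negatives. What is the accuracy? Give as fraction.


Accuracy = (TP + TN) / (TP + TN + FP + FN)
TP + TN = 19 + 18 = 37
Total = 19 + 18 + 6 + 10 = 53
Accuracy = 37 / 53 = 37/53

37/53


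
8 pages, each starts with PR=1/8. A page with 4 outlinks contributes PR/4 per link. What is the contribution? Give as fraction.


Initial PR = 1/8 = 1/8
Outlinks = 4
Contribution per link = PR / outlinks
= 1/8 / 4
= 1/32

1/32


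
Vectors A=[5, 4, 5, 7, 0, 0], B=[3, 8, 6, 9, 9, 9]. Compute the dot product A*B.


Dot product = sum of element-wise products
A[0]*B[0] = 5*3 = 15
A[1]*B[1] = 4*8 = 32
A[2]*B[2] = 5*6 = 30
A[3]*B[3] = 7*9 = 63
A[4]*B[4] = 0*9 = 0
A[5]*B[5] = 0*9 = 0
Sum = 15 + 32 + 30 + 63 + 0 + 0 = 140

140


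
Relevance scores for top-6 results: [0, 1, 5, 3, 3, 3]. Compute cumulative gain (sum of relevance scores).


Cumulative Gain = sum of relevance scores
Position 1: rel=0, running sum=0
Position 2: rel=1, running sum=1
Position 3: rel=5, running sum=6
Position 4: rel=3, running sum=9
Position 5: rel=3, running sum=12
Position 6: rel=3, running sum=15
CG = 15

15


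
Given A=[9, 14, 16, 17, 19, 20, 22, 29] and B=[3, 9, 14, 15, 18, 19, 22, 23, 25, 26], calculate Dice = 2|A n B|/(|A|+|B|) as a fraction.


A intersect B = [9, 14, 19, 22]
|A intersect B| = 4
|A| = 8, |B| = 10
Dice = 2*4 / (8+10)
= 8 / 18 = 4/9

4/9


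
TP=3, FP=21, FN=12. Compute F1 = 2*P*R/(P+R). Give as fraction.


F1 = 2 * P * R / (P + R)
P = TP/(TP+FP) = 3/24 = 1/8
R = TP/(TP+FN) = 3/15 = 1/5
2 * P * R = 2 * 1/8 * 1/5 = 1/20
P + R = 1/8 + 1/5 = 13/40
F1 = 1/20 / 13/40 = 2/13

2/13


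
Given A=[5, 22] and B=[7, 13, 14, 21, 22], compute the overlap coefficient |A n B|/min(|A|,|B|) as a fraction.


A intersect B = [22]
|A intersect B| = 1
min(|A|, |B|) = min(2, 5) = 2
Overlap = 1 / 2 = 1/2

1/2


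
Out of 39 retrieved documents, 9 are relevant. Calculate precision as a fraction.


Precision = relevant_retrieved / total_retrieved
= 9 / 39
= 9 / (9 + 30)
= 3/13

3/13
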